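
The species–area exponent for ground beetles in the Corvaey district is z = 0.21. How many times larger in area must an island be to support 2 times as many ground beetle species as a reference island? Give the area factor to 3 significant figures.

27.1

(A₂/A₁)^0.21 = 2, so A₂/A₁ = 2^(1/0.21) = 2^4.762
ln(A₂/A₁) = ln 2 / 0.21 = 0.6931 / 0.21 = 3.3007
A₂/A₁ = e^3.3007 ≈ 27.13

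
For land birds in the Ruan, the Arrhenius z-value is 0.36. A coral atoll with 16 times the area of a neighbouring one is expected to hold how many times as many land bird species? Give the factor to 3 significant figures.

S₂/S₁ = (A₂/A₁)^z = 16^0.36
ln(S₂/S₁) = 0.36 × ln 16 = 0.36 × 2.7726 = 0.9981
S₂/S₁ = e^0.9981 ≈ 2.713

2.71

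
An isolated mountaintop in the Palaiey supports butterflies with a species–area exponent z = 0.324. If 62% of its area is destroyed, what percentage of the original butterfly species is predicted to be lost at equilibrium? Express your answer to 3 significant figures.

26.9%

S_new/S_old = (A_new/A_old)^z = 0.38^0.324
= exp(0.324 × ln 0.38) = exp(0.324 × -0.9676) = exp(-0.3135) ≈ 0.7309
Fraction lost = 1 − 0.7309 = 0.2691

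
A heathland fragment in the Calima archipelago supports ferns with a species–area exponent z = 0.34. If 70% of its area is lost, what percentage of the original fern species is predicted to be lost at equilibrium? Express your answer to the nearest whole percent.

34%

S_new/S_old = (A_new/A_old)^z = 0.3^0.34
= exp(0.34 × ln 0.3) = exp(0.34 × -1.2040) = exp(-0.4094) ≈ 0.6641
Fraction lost = 1 − 0.6641 = 0.3359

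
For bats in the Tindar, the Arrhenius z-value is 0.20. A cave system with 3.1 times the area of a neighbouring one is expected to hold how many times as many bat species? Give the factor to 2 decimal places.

S₂/S₁ = (A₂/A₁)^z = 3.1^0.2
ln(S₂/S₁) = 0.2 × ln 3.1 = 0.2 × 1.1314 = 0.2263
S₂/S₁ = e^0.2263 ≈ 1.254

1.25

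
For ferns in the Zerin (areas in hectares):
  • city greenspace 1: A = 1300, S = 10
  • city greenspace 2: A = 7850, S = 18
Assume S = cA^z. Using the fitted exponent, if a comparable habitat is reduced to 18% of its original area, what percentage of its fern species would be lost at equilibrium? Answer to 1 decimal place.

42.9%

z = ln(18/10) / ln(7850/1300) = 0.5878 / 1.7981 = 0.3269
S_new/S_old = (A_new/A_old)^z = 0.18^0.3269 = exp(0.3269 × -1.7148) = 0.5709
Fraction lost = 1 − 0.5709 = 0.4291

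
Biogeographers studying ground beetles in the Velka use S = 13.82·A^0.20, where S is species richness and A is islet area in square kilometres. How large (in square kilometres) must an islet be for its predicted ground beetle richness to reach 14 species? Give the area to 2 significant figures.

14 = 13.82 × A^0.2  ⇒  A^0.2 = 14/13.82 = 1.013
ln A = ln(1.013) / 0.2 = 0.0129 / 0.2 = 0.0647
A = e^0.0647 ≈ 1.067 square kilometres

1.1 square kilometres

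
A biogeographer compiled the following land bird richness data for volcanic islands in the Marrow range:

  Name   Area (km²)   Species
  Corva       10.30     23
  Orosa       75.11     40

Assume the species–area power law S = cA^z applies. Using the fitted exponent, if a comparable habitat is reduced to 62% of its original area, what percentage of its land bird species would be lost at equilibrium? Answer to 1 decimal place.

z = ln(40/23) / ln(75.11/10.3) = 0.5534 / 1.9868 = 0.2785
S_new/S_old = (A_new/A_old)^z = 0.62^0.2785 = exp(0.2785 × -0.4780) = 0.8753
Fraction lost = 1 − 0.8753 = 0.1247

12.5%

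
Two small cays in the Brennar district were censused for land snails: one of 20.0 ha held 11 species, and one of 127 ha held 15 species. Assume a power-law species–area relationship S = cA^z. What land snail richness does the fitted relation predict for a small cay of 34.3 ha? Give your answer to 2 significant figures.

12

z = ln(15/11) / ln(127/20) = 0.3102 / 1.8485 = 0.1678
c = 11 / 20^0.1678 = 11 / 1.653 = 6.654
S₃ = 6.654 × 34.3^0.1678 = 6.654 × 1.81 ≈ 12.04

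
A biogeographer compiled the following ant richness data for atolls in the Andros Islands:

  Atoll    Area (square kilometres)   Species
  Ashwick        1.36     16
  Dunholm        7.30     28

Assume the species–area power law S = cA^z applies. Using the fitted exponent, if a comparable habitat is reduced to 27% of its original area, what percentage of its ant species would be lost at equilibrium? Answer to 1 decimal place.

z = ln(28/16) / ln(7.3/1.36) = 0.5596 / 1.6804 = 0.3330
S_new/S_old = (A_new/A_old)^z = 0.27^0.3330 = exp(0.3330 × -1.3093) = 0.6466
Fraction lost = 1 − 0.6466 = 0.3534

35.3%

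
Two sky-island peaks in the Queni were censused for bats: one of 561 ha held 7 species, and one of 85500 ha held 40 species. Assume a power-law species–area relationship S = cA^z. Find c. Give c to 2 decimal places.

0.78

z = ln(S₂/S₁) / ln(A₂/A₁) = ln(40/7) / ln(85500/561) = 1.7430 / 5.0266 = 0.3468
c = S₁ / A₁^z = 7 / 561^0.3468 = 7 / 8.979 = 0.7796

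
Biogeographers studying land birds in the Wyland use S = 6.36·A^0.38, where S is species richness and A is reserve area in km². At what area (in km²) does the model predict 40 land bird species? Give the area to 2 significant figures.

40 = 6.36 × A^0.38  ⇒  A^0.38 = 40/6.36 = 6.289
ln A = ln(6.289) / 0.38 = 1.8389 / 0.38 = 4.8391
A = e^4.8391 ≈ 126.4 km²

130 km²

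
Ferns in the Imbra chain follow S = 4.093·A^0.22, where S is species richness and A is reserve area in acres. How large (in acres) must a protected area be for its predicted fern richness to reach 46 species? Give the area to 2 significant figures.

60000 acres

46 = 4.093 × A^0.22  ⇒  A^0.22 = 46/4.093 = 11.24
ln A = ln(11.24) / 0.22 = 2.4194 / 0.22 = 10.9971
A = e^10.9971 ≈ 59701 acres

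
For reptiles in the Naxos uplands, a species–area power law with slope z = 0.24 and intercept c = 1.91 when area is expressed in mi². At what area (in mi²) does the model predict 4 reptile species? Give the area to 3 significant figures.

21.8 mi²

4 = 1.91 × A^0.24  ⇒  A^0.24 = 4/1.91 = 2.094
ln A = ln(2.094) / 0.24 = 0.7392 / 0.24 = 3.0800
A = e^3.0800 ≈ 21.76 mi²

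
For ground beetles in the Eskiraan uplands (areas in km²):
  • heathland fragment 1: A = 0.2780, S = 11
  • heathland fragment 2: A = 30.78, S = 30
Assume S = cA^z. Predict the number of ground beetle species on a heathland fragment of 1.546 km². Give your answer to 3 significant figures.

z = ln(30/11) / ln(30.78/0.278) = 1.0033 / 4.7070 = 0.2132
c = 11 / 0.278^0.2132 = 11 / 0.7612 = 14.45
S₃ = 14.45 × 1.546^0.2132 = 14.45 × 1.097 ≈ 15.86

15.9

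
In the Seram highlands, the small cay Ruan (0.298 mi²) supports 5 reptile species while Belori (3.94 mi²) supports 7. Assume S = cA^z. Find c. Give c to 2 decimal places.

z = ln(S₂/S₁) / ln(A₂/A₁) = ln(7/5) / ln(3.94/0.298) = 0.3365 / 2.5818 = 0.1303
c = S₁ / A₁^z = 5 / 0.298^0.1303 = 5 / 0.854 = 5.855

5.85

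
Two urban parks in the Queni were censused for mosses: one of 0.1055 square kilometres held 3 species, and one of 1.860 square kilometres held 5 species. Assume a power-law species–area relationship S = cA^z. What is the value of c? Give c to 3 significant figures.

z = ln(S₂/S₁) / ln(A₂/A₁) = ln(5/3) / ln(1.86/0.1055) = 0.5108 / 2.8696 = 0.1780
c = S₁ / A₁^z = 3 / 0.1055^0.1780 = 3 / 0.6701 = 4.477

4.48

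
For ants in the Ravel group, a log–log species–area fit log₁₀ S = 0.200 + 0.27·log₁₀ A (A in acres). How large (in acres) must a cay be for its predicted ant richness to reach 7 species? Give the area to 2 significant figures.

7 = 1.585 × A^0.27  ⇒  A^0.27 = 7/1.585 = 4.417
ln A = ln(4.417) / 0.27 = 1.4854 / 0.27 = 5.5015
A = e^5.5015 ≈ 245 acres

250 acres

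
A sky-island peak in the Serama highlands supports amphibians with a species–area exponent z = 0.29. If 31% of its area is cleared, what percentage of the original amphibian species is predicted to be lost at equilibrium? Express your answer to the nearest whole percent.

10%

S_new/S_old = (A_new/A_old)^z = 0.69^0.29
= exp(0.29 × ln 0.69) = exp(0.29 × -0.3711) = exp(-0.1076) ≈ 0.898
Fraction lost = 1 − 0.898 = 0.102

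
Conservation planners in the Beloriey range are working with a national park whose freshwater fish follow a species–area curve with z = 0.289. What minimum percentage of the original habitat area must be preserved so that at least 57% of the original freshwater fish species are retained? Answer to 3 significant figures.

14.3%

Need (A_new/A_old)^0.289 = 0.57, so A_new/A_old = 0.57^(1/0.289) = 0.57^3.46
ln(A_new/A_old) = ln 0.57 / 0.289 = -0.5621 / 0.289 = -1.9450
A_new/A_old = e^-1.9450 ≈ 0.143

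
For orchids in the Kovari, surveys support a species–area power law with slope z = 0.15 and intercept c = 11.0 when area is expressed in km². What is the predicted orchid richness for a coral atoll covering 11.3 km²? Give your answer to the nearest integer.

S = 11 × 11.3^0.15 = 11 × 1.439 ≈ 15.83

16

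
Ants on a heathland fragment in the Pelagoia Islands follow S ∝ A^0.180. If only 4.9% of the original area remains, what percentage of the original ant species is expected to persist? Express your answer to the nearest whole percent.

58%

S_new/S_old = (A_new/A_old)^z = 0.049^0.18
= exp(0.18 × ln 0.049) = exp(0.18 × -3.0159) = exp(-0.5429) ≈ 0.5811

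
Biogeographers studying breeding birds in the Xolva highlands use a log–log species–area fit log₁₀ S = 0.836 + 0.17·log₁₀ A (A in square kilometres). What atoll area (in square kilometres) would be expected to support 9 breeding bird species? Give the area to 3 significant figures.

9 = 6.855 × A^0.17  ⇒  A^0.17 = 9/6.855 = 1.313
ln A = ln(1.313) / 0.17 = 0.2723 / 0.17 = 1.6015
A = e^1.6015 ≈ 4.961 square kilometres

4.96 square kilometres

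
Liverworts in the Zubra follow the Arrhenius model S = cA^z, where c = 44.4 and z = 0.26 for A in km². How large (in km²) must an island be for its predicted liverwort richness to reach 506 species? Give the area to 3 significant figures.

11600 km²

506 = 44.4 × A^0.26  ⇒  A^0.26 = 506/44.4 = 11.4
ln A = ln(11.4) / 0.26 = 2.4333 / 0.26 = 9.3588
A = e^9.3588 ≈ 11601 km²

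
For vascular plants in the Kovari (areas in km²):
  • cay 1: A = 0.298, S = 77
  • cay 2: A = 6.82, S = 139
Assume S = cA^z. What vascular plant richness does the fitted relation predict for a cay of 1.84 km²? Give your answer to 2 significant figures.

z = ln(139/77) / ln(6.82/0.298) = 0.5907 / 3.1305 = 0.1887
c = 77 / 0.298^0.1887 = 77 / 0.7958 = 96.76
S₃ = 96.76 × 1.84^0.1887 = 96.76 × 1.122 ≈ 108.6

110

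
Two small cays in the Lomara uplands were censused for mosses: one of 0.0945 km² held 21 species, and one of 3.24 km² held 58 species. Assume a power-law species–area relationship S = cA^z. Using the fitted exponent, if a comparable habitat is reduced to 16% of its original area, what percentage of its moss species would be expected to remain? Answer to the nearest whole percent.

59%

z = ln(58/21) / ln(3.24/0.0945) = 1.0159 / 3.5347 = 0.2874
S_new/S_old = (A_new/A_old)^z = 0.16^0.2874 = exp(0.2874 × -1.8326) = 0.5905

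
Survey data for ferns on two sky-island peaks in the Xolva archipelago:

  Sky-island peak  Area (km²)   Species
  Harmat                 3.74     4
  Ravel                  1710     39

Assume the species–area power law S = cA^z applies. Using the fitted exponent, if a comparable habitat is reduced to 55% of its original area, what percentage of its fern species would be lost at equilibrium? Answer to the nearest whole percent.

20%

z = ln(39/4) / ln(1710/3.74) = 2.2773 / 6.1252 = 0.3718
S_new/S_old = (A_new/A_old)^z = 0.55^0.3718 = exp(0.3718 × -0.5978) = 0.8007
Fraction lost = 1 − 0.8007 = 0.1993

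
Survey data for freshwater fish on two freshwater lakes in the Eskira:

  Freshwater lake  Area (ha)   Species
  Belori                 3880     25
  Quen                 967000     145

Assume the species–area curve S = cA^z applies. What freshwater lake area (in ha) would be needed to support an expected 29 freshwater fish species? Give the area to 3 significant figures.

z = ln(145/25) / ln(967000/3880) = 1.7579 / 5.5184 = 0.3185
c = 25 / 3880^0.3185 = 25 / 13.91 = 1.798
A = (29/1.798)^(1/0.3185) ⇒ ln A = ln(16.13)/0.3185 = 8.7295
A = e^8.7295 ≈ 6183 ha

6180 ha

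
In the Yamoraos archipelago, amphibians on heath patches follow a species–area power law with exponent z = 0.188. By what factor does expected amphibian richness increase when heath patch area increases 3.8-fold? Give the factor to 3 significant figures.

1.29

S₂/S₁ = (A₂/A₁)^z = 3.8^0.188
ln(S₂/S₁) = 0.188 × ln 3.8 = 0.188 × 1.3350 = 0.2510
S₂/S₁ = e^0.2510 ≈ 1.285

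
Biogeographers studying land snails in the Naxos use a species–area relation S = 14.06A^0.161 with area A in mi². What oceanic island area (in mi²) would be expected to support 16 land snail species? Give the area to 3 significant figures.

2.23 mi²

16 = 14.06 × A^0.161  ⇒  A^0.161 = 16/14.06 = 1.138
ln A = ln(1.138) / 0.161 = 0.1293 / 0.161 = 0.8028
A = e^0.8028 ≈ 2.232 mi²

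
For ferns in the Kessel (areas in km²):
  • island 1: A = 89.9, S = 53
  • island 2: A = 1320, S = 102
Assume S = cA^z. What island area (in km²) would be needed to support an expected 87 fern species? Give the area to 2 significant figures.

z = ln(102/53) / ln(1320/89.9) = 0.6547 / 2.6867 = 0.2437
c = 53 / 89.9^0.2437 = 53 / 2.993 = 17.71
A = (87/17.71)^(1/0.2437) ⇒ ln A = ln(4.913)/0.2437 = 6.5326
A = e^6.5326 ≈ 687.2 km²

690 km²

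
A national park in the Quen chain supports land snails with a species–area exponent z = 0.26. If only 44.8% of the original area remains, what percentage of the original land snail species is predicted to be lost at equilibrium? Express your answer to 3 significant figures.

S_new/S_old = (A_new/A_old)^z = 0.448^0.26
= exp(0.26 × ln 0.448) = exp(0.26 × -0.8030) = exp(-0.2088) ≈ 0.8116
Fraction lost = 1 − 0.8116 = 0.1884

18.8%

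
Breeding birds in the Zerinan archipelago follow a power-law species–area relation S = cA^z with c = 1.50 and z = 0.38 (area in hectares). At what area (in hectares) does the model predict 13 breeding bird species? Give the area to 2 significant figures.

13 = 1.5 × A^0.38  ⇒  A^0.38 = 13/1.5 = 8.667
ln A = ln(8.667) / 0.38 = 2.1595 / 0.38 = 5.6829
A = e^5.6829 ≈ 293.8 hectares

290 hectares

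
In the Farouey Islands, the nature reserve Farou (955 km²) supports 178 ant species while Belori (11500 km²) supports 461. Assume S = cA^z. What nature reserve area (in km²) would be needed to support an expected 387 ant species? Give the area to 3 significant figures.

7280 km²

z = ln(461/178) / ln(11500/955) = 0.9516 / 2.4884 = 0.3824
c = 178 / 955^0.3824 = 178 / 13.79 = 12.91
A = (387/12.91)^(1/0.3824) ⇒ ln A = ln(29.99)/0.3824 = 8.8926
A = e^8.8926 ≈ 7278 km²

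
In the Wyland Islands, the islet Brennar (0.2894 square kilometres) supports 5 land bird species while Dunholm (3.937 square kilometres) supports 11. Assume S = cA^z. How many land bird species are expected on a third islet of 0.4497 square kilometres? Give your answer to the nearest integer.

z = ln(11/5) / ln(3.937/0.2894) = 0.7885 / 2.6104 = 0.3020
c = 5 / 0.2894^0.3020 = 5 / 0.6876 = 7.271
S₃ = 7.271 × 0.4497^0.3020 = 7.271 × 0.7855 ≈ 5.712

6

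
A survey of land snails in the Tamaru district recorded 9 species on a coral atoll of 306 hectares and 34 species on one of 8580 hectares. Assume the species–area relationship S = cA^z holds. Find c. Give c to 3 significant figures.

z = ln(S₂/S₁) / ln(A₂/A₁) = ln(34/9) / ln(8580/306) = 1.3291 / 3.3336 = 0.3987
c = S₁ / A₁^z = 9 / 306^0.3987 = 9 / 9.797 = 0.9187

0.919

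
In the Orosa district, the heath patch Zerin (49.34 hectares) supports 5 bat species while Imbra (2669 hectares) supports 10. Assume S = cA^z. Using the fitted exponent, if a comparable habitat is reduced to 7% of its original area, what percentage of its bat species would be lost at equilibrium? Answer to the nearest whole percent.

z = ln(10/5) / ln(2669/49.34) = 0.6931 / 3.9907 = 0.1737
S_new/S_old = (A_new/A_old)^z = 0.07^0.1737 = exp(0.1737 × -2.6593) = 0.6301
Fraction lost = 1 − 0.6301 = 0.3699

37%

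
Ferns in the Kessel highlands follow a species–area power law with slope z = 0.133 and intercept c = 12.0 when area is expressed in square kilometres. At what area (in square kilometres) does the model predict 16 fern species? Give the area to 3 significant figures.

16 = 12 × A^0.133  ⇒  A^0.133 = 16/12 = 1.333
ln A = ln(1.333) / 0.133 = 0.2877 / 0.133 = 2.1630
A = e^2.1630 ≈ 8.697 square kilometres

8.70 square kilometres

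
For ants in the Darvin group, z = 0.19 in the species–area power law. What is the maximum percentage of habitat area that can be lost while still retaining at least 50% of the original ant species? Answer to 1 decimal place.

Need (A_new/A_old)^0.19 = 0.5, so A_new/A_old = 0.5^(1/0.19) = 0.5^5.263
ln(A_new/A_old) = ln 0.5 / 0.19 = -0.6931 / 0.19 = -3.6481
A_new/A_old = e^-3.6481 ≈ 0.02604
Fraction that can be lost = 1 − 0.02604 = 0.974

97.4%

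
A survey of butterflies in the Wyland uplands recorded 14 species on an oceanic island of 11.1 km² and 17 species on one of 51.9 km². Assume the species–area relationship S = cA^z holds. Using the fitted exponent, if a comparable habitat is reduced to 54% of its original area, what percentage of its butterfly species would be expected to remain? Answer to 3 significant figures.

92.5%

z = ln(17/14) / ln(51.9/11.1) = 0.1942 / 1.5424 = 0.1259
S_new/S_old = (A_new/A_old)^z = 0.54^0.1259 = exp(0.1259 × -0.6162) = 0.9254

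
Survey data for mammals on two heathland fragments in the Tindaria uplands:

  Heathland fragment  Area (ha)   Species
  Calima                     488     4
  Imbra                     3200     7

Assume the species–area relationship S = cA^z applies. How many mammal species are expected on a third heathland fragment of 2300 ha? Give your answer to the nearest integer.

z = ln(7/4) / ln(3200/488) = 0.5596 / 1.8806 = 0.2976
c = 4 / 488^0.2976 = 4 / 6.31 = 0.6339
S₃ = 0.6339 × 2300^0.2976 = 0.6339 × 10.01 ≈ 6.345

6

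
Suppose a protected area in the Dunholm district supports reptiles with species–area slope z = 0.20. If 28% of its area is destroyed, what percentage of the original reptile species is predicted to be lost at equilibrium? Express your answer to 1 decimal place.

S_new/S_old = (A_new/A_old)^z = 0.72^0.2
= exp(0.2 × ln 0.72) = exp(0.2 × -0.3285) = exp(-0.0657) ≈ 0.9364
Fraction lost = 1 − 0.9364 = 0.06359

6.4%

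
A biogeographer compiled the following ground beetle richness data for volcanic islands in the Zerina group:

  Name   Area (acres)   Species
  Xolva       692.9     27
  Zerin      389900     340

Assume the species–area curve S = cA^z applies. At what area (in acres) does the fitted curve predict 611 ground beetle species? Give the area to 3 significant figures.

1690000 acres

z = ln(340/27) / ln(389900/692.9) = 2.5331 / 6.3328 = 0.4000
c = 27 / 692.9^0.4000 = 27 / 13.69 = 1.973
A = (611/1.973)^(1/0.4000) ⇒ ln A = ln(309.7)/0.4000 = 14.3390
A = e^14.3390 ≈ 1687943 acres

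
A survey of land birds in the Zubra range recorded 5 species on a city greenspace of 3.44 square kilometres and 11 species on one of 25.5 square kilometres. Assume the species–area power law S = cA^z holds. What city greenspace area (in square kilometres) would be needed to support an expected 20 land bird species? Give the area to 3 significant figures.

116 square kilometres

z = ln(11/5) / ln(25.5/3.44) = 0.7885 / 2.0032 = 0.3936
c = 5 / 3.44^0.3936 = 5 / 1.626 = 3.075
A = (20/3.075)^(1/0.3936) ⇒ ln A = ln(6.505)/0.3936 = 4.7576
A = e^4.7576 ≈ 116.5 square kilometres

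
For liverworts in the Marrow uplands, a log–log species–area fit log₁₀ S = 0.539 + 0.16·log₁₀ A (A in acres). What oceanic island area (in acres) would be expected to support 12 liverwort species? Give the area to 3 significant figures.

2380 acres

12 = 3.459 × A^0.16  ⇒  A^0.16 = 12/3.459 = 3.469
ln A = ln(3.469) / 0.16 = 1.2438 / 0.16 = 7.7738
A = e^7.7738 ≈ 2378 acres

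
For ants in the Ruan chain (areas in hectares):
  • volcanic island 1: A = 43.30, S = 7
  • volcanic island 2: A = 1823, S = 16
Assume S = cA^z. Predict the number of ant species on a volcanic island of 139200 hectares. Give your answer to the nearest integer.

42

z = ln(16/7) / ln(1823/43.3) = 0.8267 / 3.7401 = 0.2210
c = 7 / 43.3^0.2210 = 7 / 2.3 = 3.044
S₃ = 3.044 × 139200^0.2210 = 3.044 × 13.71 ≈ 41.71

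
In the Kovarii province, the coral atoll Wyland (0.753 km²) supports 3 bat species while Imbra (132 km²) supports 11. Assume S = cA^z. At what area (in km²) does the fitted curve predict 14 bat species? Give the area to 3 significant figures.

z = ln(11/3) / ln(132/0.753) = 1.2993 / 5.1665 = 0.2515
c = 3 / 0.753^0.2515 = 3 / 0.9311 = 3.222
A = (14/3.222)^(1/0.2515) ⇒ ln A = ln(4.345)/0.2515 = 5.8418
A = e^5.8418 ≈ 344.4 km²

344 km²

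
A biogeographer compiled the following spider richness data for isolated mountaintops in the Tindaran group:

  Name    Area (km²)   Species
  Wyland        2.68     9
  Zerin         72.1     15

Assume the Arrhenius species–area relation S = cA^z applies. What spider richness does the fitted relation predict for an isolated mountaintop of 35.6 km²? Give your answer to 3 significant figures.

13.4

z = ln(15/9) / ln(72.1/2.68) = 0.5108 / 3.2922 = 0.1552
c = 9 / 2.68^0.1552 = 9 / 1.165 = 7.723
S₃ = 7.723 × 35.6^0.1552 = 7.723 × 1.741 ≈ 13.44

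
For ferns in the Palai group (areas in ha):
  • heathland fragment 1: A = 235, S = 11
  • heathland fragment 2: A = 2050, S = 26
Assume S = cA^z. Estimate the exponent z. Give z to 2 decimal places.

0.40

Taking logs: ln S = ln c + z ln A, so z = (ln S₂ − ln S₁)/(ln A₂ − ln A₁).
z = ln(26/11) / ln(2050/235) = ln(2.364) / ln(8.723) = 0.8602 / 2.1660 = 0.3971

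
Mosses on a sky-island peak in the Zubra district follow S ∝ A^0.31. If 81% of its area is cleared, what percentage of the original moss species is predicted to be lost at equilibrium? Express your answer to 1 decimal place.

40.2%

S_new/S_old = (A_new/A_old)^z = 0.19^0.31
= exp(0.31 × ln 0.19) = exp(0.31 × -1.6607) = exp(-0.5148) ≈ 0.5976
Fraction lost = 1 − 0.5976 = 0.4024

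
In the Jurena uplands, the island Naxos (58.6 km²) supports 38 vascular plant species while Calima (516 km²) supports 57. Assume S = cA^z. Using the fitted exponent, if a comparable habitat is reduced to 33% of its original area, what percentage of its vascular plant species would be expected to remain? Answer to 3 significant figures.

z = ln(57/38) / ln(516/58.6) = 0.4055 / 2.1754 = 0.1864
S_new/S_old = (A_new/A_old)^z = 0.33^0.1864 = exp(0.1864 × -1.1087) = 0.8133

81.3%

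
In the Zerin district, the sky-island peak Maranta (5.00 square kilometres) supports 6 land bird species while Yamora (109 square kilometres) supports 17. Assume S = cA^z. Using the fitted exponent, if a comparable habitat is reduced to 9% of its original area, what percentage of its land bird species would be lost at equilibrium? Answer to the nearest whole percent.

56%

z = ln(17/6) / ln(109/5) = 1.0415 / 3.0819 = 0.3379
S_new/S_old = (A_new/A_old)^z = 0.09^0.3379 = exp(0.3379 × -2.4079) = 0.4432
Fraction lost = 1 − 0.4432 = 0.5568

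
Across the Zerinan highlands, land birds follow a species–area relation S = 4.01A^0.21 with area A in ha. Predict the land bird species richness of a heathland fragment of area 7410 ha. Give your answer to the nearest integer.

26 species

S = 4.01 × 7410^0.21
ln S = ln 4.01 + 0.21 × ln 7410 = 1.3888 + 0.21 × 8.9106 = 3.2600
S = e^3.2600 ≈ 26.05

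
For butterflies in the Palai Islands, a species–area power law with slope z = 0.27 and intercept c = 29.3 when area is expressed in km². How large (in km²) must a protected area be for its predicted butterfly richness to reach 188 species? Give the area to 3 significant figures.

188 = 29.3 × A^0.27  ⇒  A^0.27 = 188/29.3 = 6.416
ln A = ln(6.416) / 0.27 = 1.8589 / 0.27 = 6.8846
A = e^6.8846 ≈ 977.2 km²

977 km²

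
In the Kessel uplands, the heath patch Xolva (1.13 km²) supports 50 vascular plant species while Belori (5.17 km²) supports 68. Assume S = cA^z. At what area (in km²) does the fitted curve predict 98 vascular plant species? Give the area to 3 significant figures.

31.5 km²

z = ln(68/50) / ln(5.17/1.13) = 0.3075 / 1.5207 = 0.2022
c = 50 / 1.13^0.2022 = 50 / 1.025 = 48.78
A = (98/48.78)^(1/0.2022) ⇒ ln A = ln(2.009)/0.2022 = 3.4502
A = e^3.4502 ≈ 31.51 km²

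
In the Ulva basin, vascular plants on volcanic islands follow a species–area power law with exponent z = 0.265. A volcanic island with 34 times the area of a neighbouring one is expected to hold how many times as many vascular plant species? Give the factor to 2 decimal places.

2.55

S₂/S₁ = (A₂/A₁)^z = 34^0.265
ln(S₂/S₁) = 0.265 × ln 34 = 0.265 × 3.5264 = 0.9345
S₂/S₁ = e^0.9345 ≈ 2.546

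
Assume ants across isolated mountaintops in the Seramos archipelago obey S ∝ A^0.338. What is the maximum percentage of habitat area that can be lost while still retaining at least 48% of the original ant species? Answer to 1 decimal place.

Need (A_new/A_old)^0.338 = 0.48, so A_new/A_old = 0.48^(1/0.338) = 0.48^2.959
ln(A_new/A_old) = ln 0.48 / 0.338 = -0.7340 / 0.338 = -2.1715
A_new/A_old = e^-2.1715 ≈ 0.114
Fraction that can be lost = 1 − 0.114 = 0.886

88.6%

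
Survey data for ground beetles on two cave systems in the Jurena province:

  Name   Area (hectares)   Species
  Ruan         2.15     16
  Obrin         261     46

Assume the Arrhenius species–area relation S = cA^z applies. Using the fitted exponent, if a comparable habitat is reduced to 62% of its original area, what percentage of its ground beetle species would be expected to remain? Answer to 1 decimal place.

z = ln(46/16) / ln(261/2.15) = 1.0561 / 4.7991 = 0.2201
S_new/S_old = (A_new/A_old)^z = 0.62^0.2201 = exp(0.2201 × -0.4780) = 0.9001

90.0%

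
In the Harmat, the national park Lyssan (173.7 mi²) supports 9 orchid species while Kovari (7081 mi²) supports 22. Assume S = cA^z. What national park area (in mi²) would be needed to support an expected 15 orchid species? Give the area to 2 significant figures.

1400 mi²

z = ln(22/9) / ln(7081/173.7) = 0.8938 / 3.7078 = 0.2411
c = 9 / 173.7^0.2411 = 9 / 3.467 = 2.596
A = (15/2.596)^(1/0.2411) ⇒ ln A = ln(5.778)/0.2411 = 7.2764
A = e^7.2764 ≈ 1446 mi²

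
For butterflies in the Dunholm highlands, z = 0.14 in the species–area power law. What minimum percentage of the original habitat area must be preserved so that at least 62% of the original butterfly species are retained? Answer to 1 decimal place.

3.3%

Need (A_new/A_old)^0.14 = 0.62, so A_new/A_old = 0.62^(1/0.14) = 0.62^7.143
ln(A_new/A_old) = ln 0.62 / 0.14 = -0.4780 / 0.14 = -3.4145
A_new/A_old = e^-3.4145 ≈ 0.03289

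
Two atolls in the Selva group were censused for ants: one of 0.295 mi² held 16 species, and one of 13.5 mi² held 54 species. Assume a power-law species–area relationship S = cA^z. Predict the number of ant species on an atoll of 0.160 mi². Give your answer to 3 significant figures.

13.2

z = ln(54/16) / ln(13.5/0.295) = 1.2164 / 3.8235 = 0.3181
c = 16 / 0.295^0.3181 = 16 / 0.6782 = 23.59
S₃ = 23.59 × 0.16^0.3181 = 23.59 × 0.5582 ≈ 13.17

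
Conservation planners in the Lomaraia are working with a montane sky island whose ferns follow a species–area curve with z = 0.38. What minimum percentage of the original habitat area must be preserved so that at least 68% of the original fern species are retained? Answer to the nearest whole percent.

36%

Need (A_new/A_old)^0.38 = 0.68, so A_new/A_old = 0.68^(1/0.38) = 0.68^2.632
ln(A_new/A_old) = ln 0.68 / 0.38 = -0.3857 / 0.38 = -1.0149
A_new/A_old = e^-1.0149 ≈ 0.3624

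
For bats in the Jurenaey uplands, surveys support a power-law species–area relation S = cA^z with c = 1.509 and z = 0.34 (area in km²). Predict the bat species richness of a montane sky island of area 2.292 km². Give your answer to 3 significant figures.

2.00

S = 1.509 × 2.292^0.34 = 1.509 × 1.326 ≈ 2.001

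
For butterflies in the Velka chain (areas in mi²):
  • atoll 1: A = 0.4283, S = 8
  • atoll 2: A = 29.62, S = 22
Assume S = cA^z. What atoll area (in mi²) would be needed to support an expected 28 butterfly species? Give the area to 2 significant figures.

81 mi²

z = ln(22/8) / ln(29.62/0.4283) = 1.0116 / 4.2364 = 0.2388
c = 8 / 0.4283^0.2388 = 8 / 0.8167 = 9.795
A = (28/9.795)^(1/0.2388) ⇒ ln A = ln(2.858)/0.2388 = 4.3984
A = e^4.3984 ≈ 81.32 mi²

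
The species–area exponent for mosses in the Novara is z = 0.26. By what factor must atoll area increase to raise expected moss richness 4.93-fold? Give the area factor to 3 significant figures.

(A₂/A₁)^0.26 = 4.93, so A₂/A₁ = 4.93^(1/0.26) = 4.93^3.846
ln(A₂/A₁) = ln 4.93 / 0.26 = 1.5953 / 0.26 = 6.1359
A₂/A₁ = e^6.1359 ≈ 462.2

462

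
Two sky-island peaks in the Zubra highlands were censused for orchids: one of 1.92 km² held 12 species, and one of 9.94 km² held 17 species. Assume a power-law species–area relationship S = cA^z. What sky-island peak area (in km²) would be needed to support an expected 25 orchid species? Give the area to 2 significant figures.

z = ln(17/12) / ln(9.94/1.92) = 0.3483 / 1.6442 = 0.2118
c = 12 / 1.92^0.2118 = 12 / 1.148 = 10.45
A = (25/10.45)^(1/0.2118) ⇒ ln A = ln(2.392)/0.2118 = 4.1172
A = e^4.1172 ≈ 61.38 km²

61 km²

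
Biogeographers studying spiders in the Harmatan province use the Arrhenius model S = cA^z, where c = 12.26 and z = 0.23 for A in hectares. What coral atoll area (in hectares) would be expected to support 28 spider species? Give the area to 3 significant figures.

36.3 hectares

28 = 12.26 × A^0.23  ⇒  A^0.23 = 28/12.26 = 2.284
ln A = ln(2.284) / 0.23 = 0.8259 / 0.23 = 3.5907
A = e^3.5907 ≈ 36.26 hectares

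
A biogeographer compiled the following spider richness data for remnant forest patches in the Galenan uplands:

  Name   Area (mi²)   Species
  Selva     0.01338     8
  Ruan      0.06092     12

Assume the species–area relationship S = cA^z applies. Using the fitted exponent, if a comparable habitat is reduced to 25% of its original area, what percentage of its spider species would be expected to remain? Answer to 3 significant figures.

69.0%

z = ln(12/8) / ln(0.06092/0.01338) = 0.4055 / 1.5158 = 0.2675
S_new/S_old = (A_new/A_old)^z = 0.25^0.2675 = exp(0.2675 × -1.3863) = 0.6902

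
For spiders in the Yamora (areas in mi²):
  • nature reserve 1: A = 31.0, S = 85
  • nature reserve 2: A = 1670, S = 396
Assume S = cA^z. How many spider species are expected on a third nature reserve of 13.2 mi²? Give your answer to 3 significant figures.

61.1

z = ln(396/85) / ln(1670/31) = 1.5388 / 3.9866 = 0.3860
c = 85 / 31^0.3860 = 85 / 3.764 = 22.58
S₃ = 22.58 × 13.2^0.3860 = 22.58 × 2.707 ≈ 61.14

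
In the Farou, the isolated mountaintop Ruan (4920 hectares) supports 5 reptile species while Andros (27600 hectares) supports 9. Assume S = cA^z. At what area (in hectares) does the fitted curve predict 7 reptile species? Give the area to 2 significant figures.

13000 hectares

z = ln(9/5) / ln(27600/4920) = 0.5878 / 1.7245 = 0.3408
c = 5 / 4920^0.3408 = 5 / 18.13 = 0.2758
A = (7/0.2758)^(1/0.3408) ⇒ ln A = ln(25.38)/0.3408 = 9.4882
A = e^9.4882 ≈ 13204 hectares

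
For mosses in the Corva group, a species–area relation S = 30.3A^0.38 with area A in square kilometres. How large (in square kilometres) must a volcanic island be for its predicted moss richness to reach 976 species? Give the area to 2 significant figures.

9300 square kilometres

976 = 30.3 × A^0.38  ⇒  A^0.38 = 976/30.3 = 32.21
ln A = ln(32.21) / 0.38 = 3.4723 / 0.38 = 9.1377
A = e^9.1377 ≈ 9299 square kilometres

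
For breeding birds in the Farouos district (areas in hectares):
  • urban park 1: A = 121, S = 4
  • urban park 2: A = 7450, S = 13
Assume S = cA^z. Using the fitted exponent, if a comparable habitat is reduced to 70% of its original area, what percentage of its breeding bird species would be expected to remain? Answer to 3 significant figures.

z = ln(13/4) / ln(7450/121) = 1.1787 / 4.1202 = 0.2861
S_new/S_old = (A_new/A_old)^z = 0.7^0.2861 = exp(0.2861 × -0.3567) = 0.903

90.3%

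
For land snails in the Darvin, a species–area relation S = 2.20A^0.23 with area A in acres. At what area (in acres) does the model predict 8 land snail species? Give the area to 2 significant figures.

270 acres

8 = 2.2 × A^0.23  ⇒  A^0.23 = 8/2.2 = 3.636
ln A = ln(3.636) / 0.23 = 1.2910 / 0.23 = 5.6130
A = e^5.6130 ≈ 274 acres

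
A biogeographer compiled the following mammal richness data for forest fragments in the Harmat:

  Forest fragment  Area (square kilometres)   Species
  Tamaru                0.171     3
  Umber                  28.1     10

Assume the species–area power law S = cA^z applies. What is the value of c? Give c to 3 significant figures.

z = ln(S₂/S₁) / ln(A₂/A₁) = ln(10/3) / ln(28.1/0.171) = 1.2040 / 5.1019 = 0.2360
c = S₁ / A₁^z = 3 / 0.171^0.2360 = 3 / 0.6592 = 4.551

4.55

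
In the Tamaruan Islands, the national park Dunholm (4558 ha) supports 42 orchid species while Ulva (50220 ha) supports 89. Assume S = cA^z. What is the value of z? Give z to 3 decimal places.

0.313

Taking logs: ln S = ln c + z ln A, so z = (ln S₂ − ln S₁)/(ln A₂ − ln A₁).
z = ln(89/42) / ln(50220/4558) = ln(2.119) / ln(11.02) = 0.7510 / 2.3995 = 0.3130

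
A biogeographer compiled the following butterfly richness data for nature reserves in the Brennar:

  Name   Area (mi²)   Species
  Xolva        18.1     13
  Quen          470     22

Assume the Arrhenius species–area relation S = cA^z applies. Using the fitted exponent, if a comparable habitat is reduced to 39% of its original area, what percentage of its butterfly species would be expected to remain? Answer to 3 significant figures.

z = ln(22/13) / ln(470/18.1) = 0.5261 / 3.2568 = 0.1615
S_new/S_old = (A_new/A_old)^z = 0.39^0.1615 = exp(0.1615 × -0.9416) = 0.8589

85.9%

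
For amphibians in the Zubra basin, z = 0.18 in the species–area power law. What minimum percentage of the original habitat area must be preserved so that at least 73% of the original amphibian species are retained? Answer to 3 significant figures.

17.4%

Need (A_new/A_old)^0.18 = 0.73, so A_new/A_old = 0.73^(1/0.18) = 0.73^5.556
ln(A_new/A_old) = ln 0.73 / 0.18 = -0.3147 / 0.18 = -1.7484
A_new/A_old = e^-1.7484 ≈ 0.1741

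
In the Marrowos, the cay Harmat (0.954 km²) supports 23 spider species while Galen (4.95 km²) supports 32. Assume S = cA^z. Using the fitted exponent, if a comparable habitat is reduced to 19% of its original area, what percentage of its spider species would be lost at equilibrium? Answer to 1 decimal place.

z = ln(32/23) / ln(4.95/0.954) = 0.3302 / 1.6465 = 0.2006
S_new/S_old = (A_new/A_old)^z = 0.19^0.2006 = exp(0.2006 × -1.6607) = 0.7167
Fraction lost = 1 − 0.7167 = 0.2833

28.3%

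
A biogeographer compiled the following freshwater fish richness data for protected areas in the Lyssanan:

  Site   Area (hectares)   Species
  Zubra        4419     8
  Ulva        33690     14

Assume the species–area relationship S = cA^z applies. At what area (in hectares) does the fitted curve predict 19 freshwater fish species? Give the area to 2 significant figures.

z = ln(14/8) / ln(33690/4419) = 0.5596 / 2.0313 = 0.2755
c = 8 / 4419^0.2755 = 8 / 10.1 = 0.7922
A = (19/0.7922)^(1/0.2755) ⇒ ln A = ln(23.99)/0.2755 = 11.5334
A = e^11.5334 ≈ 102071 hectares

100000 hectares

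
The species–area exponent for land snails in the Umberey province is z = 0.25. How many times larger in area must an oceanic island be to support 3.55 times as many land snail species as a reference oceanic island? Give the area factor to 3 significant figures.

(A₂/A₁)^0.25 = 3.55, so A₂/A₁ = 3.55^(1/0.25) = 3.55^4
ln(A₂/A₁) = ln 3.55 / 0.25 = 1.2669 / 0.25 = 5.0678
A₂/A₁ = e^5.0678 ≈ 158.8

159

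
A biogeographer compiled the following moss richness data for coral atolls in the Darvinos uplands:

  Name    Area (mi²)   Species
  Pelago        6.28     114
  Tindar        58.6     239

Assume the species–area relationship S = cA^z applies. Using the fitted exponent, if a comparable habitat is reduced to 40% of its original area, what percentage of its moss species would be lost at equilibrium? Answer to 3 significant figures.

z = ln(239/114) / ln(58.6/6.28) = 0.7403 / 2.2334 = 0.3315
S_new/S_old = (A_new/A_old)^z = 0.4^0.3315 = exp(0.3315 × -0.9163) = 0.7381
Fraction lost = 1 − 0.7381 = 0.2619

26.2%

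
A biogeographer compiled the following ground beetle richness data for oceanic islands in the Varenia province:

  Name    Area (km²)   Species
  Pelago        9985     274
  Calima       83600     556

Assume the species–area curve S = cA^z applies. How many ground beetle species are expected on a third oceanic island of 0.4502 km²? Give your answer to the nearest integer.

z = ln(556/274) / ln(83600/9985) = 0.7076 / 2.1250 = 0.3330
c = 274 / 9985^0.3330 = 274 / 21.47 = 12.76
S₃ = 12.76 × 0.4502^0.3330 = 12.76 × 0.7666 ≈ 9.783

10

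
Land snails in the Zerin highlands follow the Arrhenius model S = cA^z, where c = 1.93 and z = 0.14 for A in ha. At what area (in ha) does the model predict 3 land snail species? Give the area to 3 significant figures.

23.4 ha

3 = 1.93 × A^0.14  ⇒  A^0.14 = 3/1.93 = 1.554
ln A = ln(1.554) / 0.14 = 0.4411 / 0.14 = 3.1507
A = e^3.1507 ≈ 23.35 ha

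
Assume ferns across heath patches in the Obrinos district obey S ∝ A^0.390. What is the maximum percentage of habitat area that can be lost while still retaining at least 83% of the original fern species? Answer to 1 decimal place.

38.0%

Need (A_new/A_old)^0.39 = 0.83, so A_new/A_old = 0.83^(1/0.39) = 0.83^2.564
ln(A_new/A_old) = ln 0.83 / 0.39 = -0.1863 / 0.39 = -0.4778
A_new/A_old = e^-0.4778 ≈ 0.6202
Fraction that can be lost = 1 − 0.6202 = 0.3798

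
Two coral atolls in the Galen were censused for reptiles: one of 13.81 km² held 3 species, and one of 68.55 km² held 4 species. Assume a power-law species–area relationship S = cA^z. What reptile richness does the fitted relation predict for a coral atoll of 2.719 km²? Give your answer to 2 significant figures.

2.2

z = ln(4/3) / ln(68.55/13.81) = 0.2877 / 1.6022 = 0.1796
c = 3 / 13.81^0.1796 = 3 / 1.602 = 1.872
S₃ = 1.872 × 2.719^0.1796 = 1.872 × 1.197 ≈ 2.241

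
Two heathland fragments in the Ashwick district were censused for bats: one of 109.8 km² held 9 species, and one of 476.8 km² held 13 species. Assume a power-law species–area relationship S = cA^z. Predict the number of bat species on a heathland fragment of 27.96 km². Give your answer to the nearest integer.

6

z = ln(13/9) / ln(476.8/109.8) = 0.3677 / 1.4684 = 0.2504
c = 9 / 109.8^0.2504 = 9 / 3.243 = 2.775
S₃ = 2.775 × 27.96^0.2504 = 2.775 × 2.303 ≈ 6.39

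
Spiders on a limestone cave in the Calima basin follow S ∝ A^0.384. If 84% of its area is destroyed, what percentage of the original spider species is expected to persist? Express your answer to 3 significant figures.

49.5%

S_new/S_old = (A_new/A_old)^z = 0.16^0.384
= exp(0.384 × ln 0.16) = exp(0.384 × -1.8326) = exp(-0.7037) ≈ 0.4947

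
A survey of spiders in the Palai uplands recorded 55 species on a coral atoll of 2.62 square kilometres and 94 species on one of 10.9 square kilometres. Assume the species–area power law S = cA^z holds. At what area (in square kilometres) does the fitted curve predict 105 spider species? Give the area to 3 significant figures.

z = ln(94/55) / ln(10.9/2.62) = 0.5360 / 1.4256 = 0.3760
c = 55 / 2.62^0.3760 = 55 / 1.436 = 38.29
A = (105/38.29)^(1/0.3760) ⇒ ln A = ln(2.742)/0.3760 = 2.6831
A = e^2.6831 ≈ 14.63 square kilometres

14.6 square kilometres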